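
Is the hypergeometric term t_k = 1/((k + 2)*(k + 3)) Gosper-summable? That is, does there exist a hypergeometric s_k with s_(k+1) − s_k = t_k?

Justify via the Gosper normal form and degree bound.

t_(k+1)/t_k = (k + 2)/(k + 4).
Normal form (A,B,C) = (k + 2, k + 4, 1).
Key eq: (k + 2)·f(k+1) = (k + 3)·f(k) + (1).
From deg A=1, deg B=1, deg C=0: d=1.
A polynomial solution: f(k) = k/2.
Certificate R = B(k−1)f/C = k*(k + 3)/2 gives s_k = k/(2*(k + 2)).
s_(k+1) − s_k = 1/(k**2 + 5*k + 6) = t_k.

Yes. s_k = k/(2*(k + 2)).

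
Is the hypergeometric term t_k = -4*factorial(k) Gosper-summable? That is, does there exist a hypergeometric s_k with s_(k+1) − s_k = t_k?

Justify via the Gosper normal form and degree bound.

r(k) = k + 1 after simplifying.
Gosper form: A/B · C(k+1)/C(k) with A=k + 1, B=1, C=1.
f must satisfy (k + 1)·f(k+1) − (1)·f(k) = 1.
deg f ≤ -1 (via 1,0,0).
Negative degree bound (-1): no f exists, t_k not Gosper-summable.

No — negative degree bound, so no certificate f.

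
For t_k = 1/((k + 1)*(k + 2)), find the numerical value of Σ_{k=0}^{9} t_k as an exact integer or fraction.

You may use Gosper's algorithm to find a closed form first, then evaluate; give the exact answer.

Σ = 10/11

t_(k+1)/t_k = (k + 1)/(k + 3).
Take A(k)=k + 1, B(k)=k + 3, C(k)=1.
f must satisfy (k + 1)·f(k+1) − (k + 2)·f(k) = 1.
Bound: deg f ≤ 1.
Solve for f: f(k) = k (degree 1 ≤ 1).
Certificate R = B(k−1)f/C = k*(k + 2) gives s_k = k/(k + 1).
s_(k+1) − s_k = 1/(k**2 + 3*k + 2) = t_k.
Σ_(k=0)^(9) t_k = s_(10) − s_(0) = 10/11 − (0) = 10/11.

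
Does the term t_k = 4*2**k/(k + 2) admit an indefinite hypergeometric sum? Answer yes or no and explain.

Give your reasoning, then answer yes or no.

No. Not Gosper-summable.

The ratio is 2*(k + 2)/(k + 3).
A = 2*k + 4, B = k + 3, C = 1.
Need (2*k + 4)·f(k+1) − (k + 2)·f(k) = 1.
deg f ≤ -1 (via 1,1,0).
d = -1 < 0 ⇒ no nonzero polynomial f; not summable.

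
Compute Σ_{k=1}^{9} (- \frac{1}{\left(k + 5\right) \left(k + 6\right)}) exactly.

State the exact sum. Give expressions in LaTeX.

Ratio r(k) = (k + 5)/(k + 7).
So A=k + 5 and B=k + 7, with C=1.
f must satisfy (k + 5)·f(k+1) − (k + 6)·f(k) = 1.
From deg A=1, deg B=1, deg C=0: d=1.
Solving with deg f ≤ 1: f(k) = k/5.
So s_k = (B(k−1)f/C)·t_k = (k*(k + 6)/5)·t_k = -k/(5*k + 25).
s_(k+1) − s_k = -1/(k**2 + 11*k + 30) = t_k.
Telescoping: Σ = s_(10) − s_(1) = -2/15 − (-1/30) = -1/10.

Σ = -1/10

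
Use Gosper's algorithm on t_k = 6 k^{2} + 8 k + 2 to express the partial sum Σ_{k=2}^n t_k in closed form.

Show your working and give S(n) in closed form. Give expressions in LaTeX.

Ratio r(k) = (3*k**2 + 10*k + 8)/(3*k**2 + 4*k + 1).
Take A(k)=1, B(k)=1, C(k)=k**2 + 4*k/3 + 1/3.
f must satisfy (1)·f(k+1) − (1)·f(k) = k**2 + 4*k/3 + 1/3.
d = 3 from the (0,0,2) case.
Solve for f: f(k) = k*(k + 1)*(2*k - 1)/6 (degree 3 ≤ 3).
So s_k = (B(k−1)f/C)·t_k = (k*(2*k - 1)/(2*(3*k + 1)))·t_k = k*(2*k**2 + k - 1).
Check: Δs_k = 6*k**2 + 8*k + 2. ✓
Telescope: S(n) = s_(n+1) − s_(2) = 2*n**3 + 7*n**2 + 7*n + 2 − (18) = 2*n**3 + 7*n**2 + 7*n - 16.

S(n) = 2 n^{3} + 7 n^{2} + 7 n - 16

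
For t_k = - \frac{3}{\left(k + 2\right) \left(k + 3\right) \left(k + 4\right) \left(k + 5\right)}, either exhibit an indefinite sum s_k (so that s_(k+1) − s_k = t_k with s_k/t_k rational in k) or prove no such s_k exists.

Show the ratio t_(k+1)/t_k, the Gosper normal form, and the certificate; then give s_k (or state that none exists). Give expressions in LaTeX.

s_k = \frac{k \left(- k^{2} - 9 k - 26\right)}{24 \left(k + 2\right) \left(k + 3\right) \left(k + 4\right)}

The ratio is (k + 2)/(k + 6).
Normal form (A,B,C) = (k + 2, k + 6, 1).
f must satisfy (k + 2)·f(k+1) − (k + 5)·f(k) = 1.
Bound: deg f ≤ 3.
Solving with deg f ≤ 3: f(k) = k*(k**2 + 9*k + 26)/72.
So s_k = (B(k−1)f/C)·t_k = (k*(k + 5)*(k**2 + 9*k + 26)/72)·t_k = k*(-k**2 - 9*k - 26)/(24*(k + 2)*(k + 3)*(k + 4)).
Check: Δs_k = -3/(k**4 + 14*k**3 + 71*k**2 + 154*k + 120). ✓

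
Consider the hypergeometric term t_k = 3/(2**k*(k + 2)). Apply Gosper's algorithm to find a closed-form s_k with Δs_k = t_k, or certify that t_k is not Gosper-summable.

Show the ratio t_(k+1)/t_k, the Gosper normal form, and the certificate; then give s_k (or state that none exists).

none (Gosper's algorithm certifies no s_k)

Step 1: r(k) = (k + 2)/(2*(k + 3)).
A = k/2 + 1, B = k + 3, C = 1.
f must satisfy (k/2 + 1)·f(k+1) − (k + 2)·f(k) = 1.
d = -1 from the (1,1,0) case.
Negative degree bound (-1): no f exists, t_k not Gosper-summable.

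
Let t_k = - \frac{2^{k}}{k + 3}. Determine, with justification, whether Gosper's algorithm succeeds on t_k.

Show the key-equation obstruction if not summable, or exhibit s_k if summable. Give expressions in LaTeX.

No. Not Gosper-summable.

t_(k+1)/t_k = 2*(k + 3)/(k + 4).
Normal form (A,B,C) = (2*k + 6, k + 4, 1).
Set up (2*k + 6)·f(k+1) − (k + 3)·f(k) − (1) = 0.
From deg A=1, deg B=1, deg C=0: d=-1.
Negative degree bound (-1): no f exists, t_k not Gosper-summable.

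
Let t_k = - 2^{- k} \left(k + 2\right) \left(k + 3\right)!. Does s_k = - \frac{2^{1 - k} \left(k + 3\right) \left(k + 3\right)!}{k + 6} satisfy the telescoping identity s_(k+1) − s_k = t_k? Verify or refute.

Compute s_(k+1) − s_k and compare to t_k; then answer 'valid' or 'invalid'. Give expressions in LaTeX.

s_(k+1) = -(k + 4)*factorial(k + 4)/(2**k*(k + 7))
s_(k+1) − s_k = -(k**3 + 12*k**2 + 44*k + 54)*factorial(k + 3)/(2**k*(k + 6)*(k + 7))
(s_(k+1) − s_k) − t_k = 3*(k**2 + 8*k + 10)*factorial(k + 3)/(2**k*(k + 6)*(k + 7))

Invalid: residual \frac{3 \cdot 2^{- k} \left(k^{2} + 8 k + 10\right) \left(k + 3\right)!}{\left(k + 6\right) \left(k + 7\right)} ≠ 0.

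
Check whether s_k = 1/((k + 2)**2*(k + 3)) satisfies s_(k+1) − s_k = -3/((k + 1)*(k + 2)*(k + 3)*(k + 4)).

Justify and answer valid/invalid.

Invalid: residual 2*(2*k + 5)/(k**6 + 15*k**5 + 91*k**4 + 285*k**3 + 484*k**2 + 420*k + 144) ≠ 0.

s_(k+1) = 1/((k + 3)**2*(k + 4))
s_(k+1) − s_k = ((k + 2)**2 - (k + 3)*(k + 4))/((k + 2)**2*(k + 3)**2*(k + 4))
(s_(k+1) − s_k) − t_k = 2*(2*k + 5)/(k**6 + 15*k**5 + 91*k**4 + 285*k**3 + 484*k**2 + 420*k + 144)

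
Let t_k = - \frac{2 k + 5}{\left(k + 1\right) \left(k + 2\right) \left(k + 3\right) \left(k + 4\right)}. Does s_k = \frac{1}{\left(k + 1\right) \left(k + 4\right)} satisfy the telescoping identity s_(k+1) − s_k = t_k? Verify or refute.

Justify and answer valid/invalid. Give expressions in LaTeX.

s_(k+1) = 1/((k + 2)*(k + 5))
s_(k+1) − s_k = 2*(-k - 3)/(k**4 + 12*k**3 + 49*k**2 + 78*k + 40)
(s_(k+1) − s_k) − t_k = (3*k + 7)/(k**5 + 15*k**4 + 85*k**3 + 225*k**2 + 274*k + 120)

Invalid: residual \frac{3 k + 7}{k^{5} + 15 k^{4} + 85 k^{3} + 225 k^{2} + 274 k + 120} ≠ 0.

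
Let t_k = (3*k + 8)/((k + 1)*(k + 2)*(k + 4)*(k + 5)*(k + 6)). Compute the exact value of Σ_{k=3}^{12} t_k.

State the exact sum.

r(k) = (k + 1)*(k + 4)*(3*k + 11)/((k + 3)*(k + 7)*(3*k + 8)) after simplifying.
So A=k + 1 and B=k + 7, with C=k**2 + 17*k/3 + 8.
Key eq: (k + 1)·f(k+1) = (k + 6)·f(k) + (k**2 + 17*k/3 + 8).
Degrees (1,1,2) ⇒ d ≤ 5.
A polynomial solution: f(k) = k*(k + 2)*(k + 3)*(k**2 + 10*k + 29)/60.
So s_k = (B(k−1)f/C)·t_k = (k*(k + 2)*(k + 6)*(k**2 + 10*k + 29)/(20*(3*k + 8)))·t_k = k*(k**2 + 10*k + 29)/(20*(k**3 + 10*k**2 + 29*k + 20)).
Verify: (3*k + 8)/(k**5 + 18*k**4 + 121*k**3 + 372*k**2 + 508*k + 240) matches t_k.
Evaluate s at k=13 and k=3: 533/10710 and 51/1120; difference 145/34272.

Σ = 145/34272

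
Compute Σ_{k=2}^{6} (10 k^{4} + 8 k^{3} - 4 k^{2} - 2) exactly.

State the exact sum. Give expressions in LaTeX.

t_(k+1)/t_k = (5*k**4 + 24*k**3 + 40*k**2 + 28*k + 6)/(5*k**4 + 4*k**3 - 2*k**2 - 1).
So A=1 and B=1, with C=k**4 + 4*k**3/5 - 2*k**2/5 - 1/5.
Need (1)·f(k+1) − (1)·f(k) = k**4 + 4*k**3/5 - 2*k**2/5 - 1/5.
From deg A=0, deg B=0, deg C=4: d=5.
Solving with deg f ≤ 5: f(k) = k*(2*k**4 - 3*k**3 - 2*k**2 + 4*k - 3)/10.
Then R = B(k−1)f/C = k*(2*k**4 - 3*k**3 - 2*k**2 + 4*k - 3)/(2*(5*k**4 + 4*k**3 - 2*k**2 - 1)), so s_k = R(k)·t_k = k*(2*k**4 - 3*k**3 - 2*k**2 + 4*k - 3).
s_(k+1) − s_k = 10*k**4 + 8*k**3 - 4*k**2 - 2 = t_k.
Telescoping: Σ = s_(7) − s_(2) = 25900 − (10) = 25890.

Σ = 25890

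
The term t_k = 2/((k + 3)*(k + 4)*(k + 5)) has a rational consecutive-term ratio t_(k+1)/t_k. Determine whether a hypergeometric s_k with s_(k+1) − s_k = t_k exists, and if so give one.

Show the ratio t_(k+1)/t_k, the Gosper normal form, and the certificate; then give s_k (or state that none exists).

The ratio is (k + 3)/(k + 6).
Normal form (A,B,C) = (k + 3, k + 6, 1).
Key eq: (k + 3)·f(k+1) = (k + 5)·f(k) + (1).
Degrees (1,1,0) ⇒ d ≤ 2.
Solving with deg f ≤ 2: f(k) = k*(k + 7)/24.
Get s_k = R·t_k = k*(k + 7)/(12*(k + 3)*(k + 4)) with R(k) = B(k−1)f(k)/C(k) = k*(k + 5)*(k + 7)/24.
Check: Δs_k = 2/(k**3 + 12*k**2 + 47*k + 60). ✓

s_k = k*(k + 7)/(12*(k + 3)*(k + 4))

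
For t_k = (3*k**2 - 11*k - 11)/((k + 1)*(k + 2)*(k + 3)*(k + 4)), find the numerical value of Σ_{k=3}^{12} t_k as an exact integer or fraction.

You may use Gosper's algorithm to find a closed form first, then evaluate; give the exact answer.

Σ = 97/3360

Compute t_(k+1)/t_k: get (k + 1)*(11*k - 3*(k + 1)**2 + 22)/((k + 5)*(-3*k**2 + 11*k + 11)).
Gosper form: A/B · C(k+1)/C(k) with A=k + 1, B=k + 5, C=k**2 - 11*k/3 - 11/3.
f must satisfy (k + 1)·f(k+1) − (k + 4)·f(k) = k**2 - 11*k/3 - 11/3.
From deg A=1, deg B=1, deg C=2: d=3.
Match coefficients ⇒ f(k) = -k*(k**2 + 12*k + 9)/6.
Then R = B(k−1)f/C = -k*(k + 4)*(k**2 + 12*k + 9)/(2*(3*k**2 - 11*k - 11)), so s_k = R(k)·t_k = k*(-k**2 - 12*k - 9)/(2*(k + 1)*(k + 2)*(k + 3)).
Verify: (3*k**2 - 11*k - 11)/(k**4 + 10*k**3 + 35*k**2 + 50*k + 24) matches t_k.
Telescoping: Σ = s_(13) − s_(3) = -2171/3360 − (-27/40) = 97/3360.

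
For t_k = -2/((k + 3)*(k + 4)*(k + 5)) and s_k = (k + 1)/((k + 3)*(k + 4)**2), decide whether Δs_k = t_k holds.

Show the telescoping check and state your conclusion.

Invalid: residual 3*(3*k + 13)/(k**5 + 21*k**4 + 175*k**3 + 723*k**2 + 1480*k + 1200) ≠ 0.

s_(k+1) = (k + 2)/((k + 4)*(k + 5)**2)
s_(k+1) − s_k = (-(k + 1)*(k + 5)**2 + (k + 2)*(k + 3)*(k + 4))/((k + 3)*(k + 4)**2*(k + 5)**2)
(s_(k+1) − s_k) − t_k = 3*(3*k + 13)/(k**5 + 21*k**4 + 175*k**3 + 723*k**2 + 1480*k + 1200)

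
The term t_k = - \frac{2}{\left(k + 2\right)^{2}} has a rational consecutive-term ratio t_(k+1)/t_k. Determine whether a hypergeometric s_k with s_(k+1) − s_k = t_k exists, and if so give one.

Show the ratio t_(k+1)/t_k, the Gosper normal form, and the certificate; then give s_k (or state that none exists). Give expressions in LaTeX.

none — t_k is not Gosper-summable

r(k) = (k + 2)**2/(k + 3)**2 after simplifying.
A = k**2 + 4*k + 4, B = k**2 + 6*k + 9, C = 1.
f must satisfy (k**2 + 4*k + 4)·f(k+1) − (k**2 + 4*k + 4)·f(k) = 1.
From deg A=2, deg B=2, deg C=0: d=0.
f = c0 ⇒ A·f(k+1) − B(k−1)·f(k) − C = -1. The system {-1 = 0} is inconsistent; no antidifference.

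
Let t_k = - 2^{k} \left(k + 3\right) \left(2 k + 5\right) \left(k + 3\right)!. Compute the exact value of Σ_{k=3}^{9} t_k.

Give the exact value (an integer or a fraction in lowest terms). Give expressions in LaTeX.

Σ = -70141162268160

Ratio r(k) = (k + 4)**2*(4*k + 14)/((k + 3)*(2*k + 5)).
Gosper form: A/B · C(k+1)/C(k) with A=2*k + 8, B=1, C=k**2 + 11*k/2 + 15/2.
Solve (2*k + 8)·f(k+1) − (1)·f(k) = k**2 + 11*k/2 + 15/2.
deg f ≤ 1 (via 1,0,2).
Coefficient equations give f(k) = (k + 1)/2.
R(k) = B(k−1)·f(k)/C(k) = (k + 1)/((k + 3)*(2*k + 5)); s_k = R·t_k = -2**k*(k + 1)*factorial(k + 3).
Check: Δs_k = -2**k*(k + 3)*(2*k + 5)*factorial(k + 3). ✓
Sum = s_(10) − s_(3); s_(10) = -70141162291200, s_(3) = -23040 ⇒ -70141162268160.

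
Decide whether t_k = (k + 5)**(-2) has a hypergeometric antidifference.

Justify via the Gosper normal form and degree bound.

No — key equation has no polynomial f.

Step 1: r(k) = (k + 5)**2/(k + 6)**2.
A = k**2 + 10*k + 25, B = k**2 + 12*k + 36, C = 1.
Solve (k**2 + 10*k + 25)·f(k+1) − (k**2 + 10*k + 25)·f(k) = 1.
Bound: deg f ≤ 0.
Generic f = c0 gives residual -1; -1 = 0 cannot hold, so t_k is not Gosper-summable.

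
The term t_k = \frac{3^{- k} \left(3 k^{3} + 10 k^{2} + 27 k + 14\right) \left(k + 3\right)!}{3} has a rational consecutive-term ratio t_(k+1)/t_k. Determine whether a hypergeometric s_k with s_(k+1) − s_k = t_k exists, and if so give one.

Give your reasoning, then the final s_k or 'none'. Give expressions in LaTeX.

s_k = 3^{- k} \left(k + 1\right) \left(3 k - 2\right) \left(k + 3\right)!

Ratio r(k) = (3*k**4 + 31*k**3 + 132*k**2 + 278*k + 216)/(3*(3*k**3 + 10*k**2 + 27*k + 14)).
Factor: A=k/3 + 4/3; B=1; C=k**3 + 10*k**2/3 + 9*k + 14/3.
f must satisfy (k/3 + 4/3)·f(k+1) − (1)·f(k) = k**3 + 10*k**2/3 + 9*k + 14/3.
Bound: deg f ≤ 2.
Coefficient equations give f(k) = (k + 1)*(3*k - 2).
So s_k = (B(k−1)f/C)·t_k = (3*(k + 1)*(3*k - 2)/(3*k**3 + 10*k**2 + 27*k + 14))·t_k = (k + 1)*(3*k - 2)*factorial(k + 3)/3**k.
Verify: (3*k**3 + 10*k**2 + 27*k + 14)*factorial(k + 3)/(3*3**k) matches t_k.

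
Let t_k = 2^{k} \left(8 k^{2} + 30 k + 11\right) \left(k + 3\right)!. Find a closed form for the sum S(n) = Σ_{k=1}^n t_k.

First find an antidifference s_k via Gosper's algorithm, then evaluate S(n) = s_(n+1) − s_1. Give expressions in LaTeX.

S(n) = 8 \cdot 2^{n} n \left(n + 4\right)! + 2 \cdot 2^{n} \left(n + 4\right)! - 48

Compute t_(k+1)/t_k: get 2*(8*k**3 + 78*k**2 + 233*k + 196)/(8*k**2 + 30*k + 11).
Gosper form: A/B · C(k+1)/C(k) with A=2*k + 8, B=1, C=k**2 + 15*k/4 + 11/8.
Need (2*k + 8)·f(k+1) − (1)·f(k) = k**2 + 15*k/4 + 11/8.
d = 1 from the (1,0,2) case.
Coefficient equations give f(k) = (4*k - 3)/8.
So s_k = (B(k−1)f/C)·t_k = ((4*k - 3)/(8*k**2 + 30*k + 11))·t_k = 2**k*(4*k - 3)*factorial(k + 3).
s_(k+1) − s_k = 2**k*(8*k**2 + 30*k + 11)*factorial(k + 3) = t_k.
Σ_(k=1)^n t_k = s_(n+1) − s_(1) = (2**(n + 1)*(4*n + 1)*factorial(n + 4)) − (48), i.e. 8*2**n*n*factorial(n + 4) + 2*2**n*factorial(n + 4) - 48.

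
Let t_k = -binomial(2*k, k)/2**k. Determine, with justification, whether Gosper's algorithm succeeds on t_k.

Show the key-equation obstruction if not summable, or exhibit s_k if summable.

The ratio is (2*k + 1)/(k + 1).
A = 2*k + 1, B = k + 1, C = 1.
Set up (2*k + 1)·f(k+1) − (k)·f(k) − (1) = 0.
deg f ≤ -1 (via 1,1,0).
deg f ≤ -1 is impossible — no certificate.

No; the degree bound rules out any f.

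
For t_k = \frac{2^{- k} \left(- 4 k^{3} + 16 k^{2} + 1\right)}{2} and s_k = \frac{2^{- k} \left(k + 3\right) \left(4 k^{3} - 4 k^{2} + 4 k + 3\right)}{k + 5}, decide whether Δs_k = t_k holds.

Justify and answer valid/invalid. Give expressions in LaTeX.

Invalid: residual \frac{2^{- k} \left(4 k^{4} + 12 k^{3} - 88 k^{2} + 7 k + 1\right)}{k^{2} + 11 k + 30} ≠ 0.

s_(k+1) = (4*k**4 + 24*k**3 + 40*k**2 + 39*k + 28)/(2*2**k*(k + 6))
s_(k+1) − s_k = (-4*k**5 - 20*k**4 + 80*k**3 + 305*k**2 + 25*k + 32)/(2*2**k*(k**2 + 11*k + 30))
(s_(k+1) − s_k) − t_k = (4*k**4 + 12*k**3 - 88*k**2 + 7*k + 1)/(2**k*(k**2 + 11*k + 30))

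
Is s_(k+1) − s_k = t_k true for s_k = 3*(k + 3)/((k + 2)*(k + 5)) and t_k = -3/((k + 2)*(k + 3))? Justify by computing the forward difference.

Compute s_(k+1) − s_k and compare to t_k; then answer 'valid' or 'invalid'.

Invalid: residual 12*(k + 4)/(k**4 + 16*k**3 + 91*k**2 + 216*k + 180) ≠ 0.

s_(k+1) = 3*(k + 4)/((k + 3)*(k + 6))
s_(k+1) − s_k = 3*(-k**2 - 7*k - 14)/(k**4 + 16*k**3 + 91*k**2 + 216*k + 180)
(s_(k+1) − s_k) − t_k = 12*(k + 4)/(k**4 + 16*k**3 + 91*k**2 + 216*k + 180)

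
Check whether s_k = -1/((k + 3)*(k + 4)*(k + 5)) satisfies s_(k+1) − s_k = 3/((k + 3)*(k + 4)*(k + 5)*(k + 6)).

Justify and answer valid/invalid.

s_(k+1) = -1/((k + 4)*(k + 5)*(k + 6))
s_(k+1) − s_k = 3/((k + 3)*(k + 4)*(k + 5)*(k + 6))
(s_(k+1) − s_k) − t_k = 0

valid (s_(k+1) − s_k reduces to t_k)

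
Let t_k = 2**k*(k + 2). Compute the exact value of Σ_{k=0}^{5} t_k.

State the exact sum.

Σ = 384

t_(k+1)/t_k = 2*(k + 3)/(k + 2).
Take A(k)=2, B(k)=1, C(k)=k + 2.
Need (2)·f(k+1) − (1)·f(k) = k + 2.
d = 1 from the (0,0,1) case.
Match coefficients ⇒ f(k) = k.
R(k) = B(k−1)·f(k)/C(k) = k/(k + 2); s_k = R·t_k = 2**k*k.
Check: Δs_k = 2**k*(k + 2). ✓
Sum = s_(6) − s_(0); s_(6) = 384, s_(0) = 0 ⇒ 384.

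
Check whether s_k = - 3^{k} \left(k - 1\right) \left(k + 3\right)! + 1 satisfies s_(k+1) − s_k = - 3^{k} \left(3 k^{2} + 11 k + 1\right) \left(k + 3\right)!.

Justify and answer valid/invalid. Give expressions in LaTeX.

Valid — Δs_k = t_k.

s_(k+1) = -3**(k + 1)*k*factorial(k + 4) + 1
s_(k+1) − s_k = -3**k*(3*k**2 + 11*k + 1)*factorial(k + 3)
(s_(k+1) − s_k) − t_k = 0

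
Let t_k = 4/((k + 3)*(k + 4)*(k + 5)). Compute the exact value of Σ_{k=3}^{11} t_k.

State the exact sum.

Σ = 11/280

The ratio is (k + 3)/(k + 6).
Gosper form: A/B · C(k+1)/C(k) with A=k + 3, B=k + 6, C=1.
Need (k + 3)·f(k+1) − (k + 5)·f(k) = 1.
Degrees (1,1,0) ⇒ d ≤ 2.
Solve for f: f(k) = k*(k + 7)/24 (degree 2 ≤ 2).
Certificate R = B(k−1)f/C = k*(k + 5)*(k + 7)/24 gives s_k = k*(k + 7)/(6*(k + 3)*(k + 4)).
Check: Δs_k = 4/(k**3 + 12*k**2 + 47*k + 60). ✓
Evaluate s at k=12 and k=3: 19/120 and 5/42; difference 11/280.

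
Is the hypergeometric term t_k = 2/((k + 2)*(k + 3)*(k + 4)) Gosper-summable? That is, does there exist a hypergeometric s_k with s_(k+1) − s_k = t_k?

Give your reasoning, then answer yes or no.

Step 1: r(k) = (k + 2)/(k + 5).
Take A(k)=k + 2, B(k)=k + 5, C(k)=1.
Solve (k + 2)·f(k+1) − (k + 4)·f(k) = 1.
Bound: deg f ≤ 2.
Solve for f: f(k) = k*(k + 5)/12 (degree 2 ≤ 2).
So s_k = (B(k−1)f/C)·t_k = (k*(k + 4)*(k + 5)/12)·t_k = k*(k + 5)/(6*(k + 2)*(k + 3)).
Δs = 2/(k**3 + 9*k**2 + 26*k + 24), as required.

Yes. s_k = k*(k + 5)/(6*(k + 2)*(k + 3)).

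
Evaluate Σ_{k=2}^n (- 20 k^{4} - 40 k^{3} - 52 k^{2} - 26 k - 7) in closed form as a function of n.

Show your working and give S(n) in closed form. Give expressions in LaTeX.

The ratio is (20*k**4 + 120*k**3 + 292*k**2 + 330*k + 145)/(20*k**4 + 40*k**3 + 52*k**2 + 26*k + 7).
Normal form (A,B,C) = (1, 1, k**4 + 2*k**3 + 13*k**2/5 + 13*k/10 + 7/20).
Solve (1)·f(k+1) − (1)·f(k) = k**4 + 2*k**3 + 13*k**2/5 + 13*k/10 + 7/20.
From deg A=0, deg B=0, deg C=4: d=5.
Coefficient equations give f(k) = k*(4*k**4 + 4*k**2 - 3*k + 2)/20.
R(k) = B(k−1)·f(k)/C(k) = k*(4*k**4 + 4*k**2 - 3*k + 2)/(20*k**4 + 40*k**3 + 52*k**2 + 26*k + 7); s_k = R·t_k = k*(-4*k**4 - 4*k**2 + 3*k - 2).
Verify: -20*k**4 - 40*k**3 - 52*k**2 - 26*k - 7 matches t_k.
Evaluate: s_(n+1) = -4*n**5 - 20*n**4 - 44*n**3 - 49*n**2 - 28*n - 7; subtract s_(2) = -152 ⇒ S(n) = -4*n**5 - 20*n**4 - 44*n**3 - 49*n**2 - 28*n + 145.

S(n) = - 4 n^{5} - 20 n^{4} - 44 n^{3} - 49 n^{2} - 28 n + 145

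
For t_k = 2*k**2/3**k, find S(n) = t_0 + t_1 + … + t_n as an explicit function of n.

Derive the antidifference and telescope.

Step 1: r(k) = (k + 1)**2/(3*k**2).
Gosper form: A/B · C(k+1)/C(k) with A=1/3, B=1, C=k**2.
f must satisfy (1/3)·f(k+1) − (1)·f(k) = k**2.
From deg A=0, deg B=0, deg C=2: d=2.
Coefficient equations give f(k) = -3*(k**2 + k + 1)/2.
So s_k = (B(k−1)f/C)·t_k = (-3*(k**2 + k + 1)/(2*k**2))·t_k = 3**(1 - k)*(-k**2 - k - 1).
Check: Δs_k = 2*k**2/3**k. ✓
Evaluate: s_(n+1) = (-n**2 - 3*n - 3)/3**n; subtract s_(0) = -3 ⇒ S(n) = (3**(n + 1) - n**2 - 3*n - 3)/3**n.

S(n) = (3**(n + 1) - n**2 - 3*n - 3)/3**n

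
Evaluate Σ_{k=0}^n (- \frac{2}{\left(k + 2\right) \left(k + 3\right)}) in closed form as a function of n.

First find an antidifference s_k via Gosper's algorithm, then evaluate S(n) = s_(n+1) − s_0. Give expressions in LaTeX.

t_(k+1)/t_k = (k + 2)/(k + 4).
So A=k + 2 and B=k + 4, with C=1.
Solve (k + 2)·f(k+1) − (k + 3)·f(k) = 1.
deg f ≤ 1 (via 1,1,0).
Coefficient equations give f(k) = k/2.
So s_k = (B(k−1)f/C)·t_k = (k*(k + 3)/2)·t_k = -k/(k + 2).
Check: Δs_k = -2/(k**2 + 5*k + 6). ✓
Evaluate: s_(n+1) = (-n - 1)/(n + 3); subtract s_(0) = 0 ⇒ S(n) = (-n - 1)/(n + 3).

S(n) = \frac{- n - 1}{n + 3}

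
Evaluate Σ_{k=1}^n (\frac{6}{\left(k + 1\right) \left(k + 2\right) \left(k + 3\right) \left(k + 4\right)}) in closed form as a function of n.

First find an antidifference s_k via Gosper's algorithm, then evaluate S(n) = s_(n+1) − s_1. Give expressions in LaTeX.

t_(k+1)/t_k = (k + 1)/(k + 5).
Factor: A=k + 1; B=k + 5; C=1.
Need (k + 1)·f(k+1) − (k + 4)·f(k) = 1.
From deg A=1, deg B=1, deg C=0: d=3.
Solving with deg f ≤ 3: f(k) = k*(k**2 + 6*k + 11)/18.
So s_k = (B(k−1)f/C)·t_k = (k*(k + 4)*(k**2 + 6*k + 11)/18)·t_k = k*(k**2 + 6*k + 11)/(3*(k + 1)*(k + 2)*(k + 3)).
Verify: 6/(k**4 + 10*k**3 + 35*k**2 + 50*k + 24) matches t_k.
Evaluate: s_(n+1) = (n**3 + 9*n**2 + 26*n + 18)/(3*(n**3 + 9*n**2 + 26*n + 24)); subtract s_(1) = 1/4 ⇒ S(n) = n*(n**2 + 9*n + 26)/(12*(n**3 + 9*n**2 + 26*n + 24)).

S(n) = \frac{n \left(n^{2} + 9 n + 26\right)}{12 \left(n^{3} + 9 n^{2} + 26 n + 24\right)}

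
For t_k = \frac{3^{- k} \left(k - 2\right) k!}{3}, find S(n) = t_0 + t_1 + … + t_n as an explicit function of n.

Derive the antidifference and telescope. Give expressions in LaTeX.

Ratio r(k) = (k**2 - 1)/(3*(k - 2)).
Take A(k)=k/3 + 1/3, B(k)=1, C(k)=k - 2.
Key eq: (k/3 + 1/3)·f(k+1) = (1)·f(k) + (k - 2).
deg f ≤ 0 (via 1,0,1).
Solve for f: f(k) = 3 (degree 0 ≤ 0).
Then R = B(k−1)f/C = 3/(k - 2), so s_k = R(k)·t_k = factorial(k)/3**k.
Verify: (k - 2)*factorial(k)/(3*3**k) matches t_k.
Telescope: S(n) = s_(n+1) − s_(0) = 3**(-n - 1)*factorial(n + 1) − (1) = 3**(-n - 1)*(-3**(n + 1) + n*factorial(n) + factorial(n)).

S(n) = 3^{- n - 1} \left(- 3^{n + 1} + n n! + n!\right)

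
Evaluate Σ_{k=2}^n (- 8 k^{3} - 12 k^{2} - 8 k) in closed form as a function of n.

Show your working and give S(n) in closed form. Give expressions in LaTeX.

t_(k+1)/t_k = (2*k**3 + 9*k**2 + 14*k + 7)/(k*(2*k**2 + 3*k + 2)).
Normal form (A,B,C) = (1, 1, k**3 + 3*k**2/2 + k).
Need (1)·f(k+1) − (1)·f(k) = k**3 + 3*k**2/2 + k.
From deg A=0, deg B=0, deg C=3: d=4.
Coefficient equations give f(k) = k*(k - 1)*(k**2 + k + 1)/4.
R(k) = B(k−1)·f(k)/C(k) = (k - 1)*(k**2 + k + 1)/(2*(2*k**2 + 3*k + 2)); s_k = R·t_k = 2*k*(1 - k**3).
Verify: 4*k*(-2*k**2 - 3*k - 2) matches t_k.
Telescope: S(n) = s_(n+1) − s_(2) = 2*n*(-n**3 - 4*n**2 - 6*n - 3) − (-28) = -2*n**4 - 8*n**3 - 12*n**2 - 6*n + 28.

S(n) = - 2 n^{4} - 8 n^{3} - 12 n^{2} - 6 n + 28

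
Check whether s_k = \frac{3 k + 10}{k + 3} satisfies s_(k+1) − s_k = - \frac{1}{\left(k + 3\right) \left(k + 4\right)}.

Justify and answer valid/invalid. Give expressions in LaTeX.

s_(k+1) = (3*k + 13)/(k + 4)
s_(k+1) − s_k = -1/(k**2 + 7*k + 12)
(s_(k+1) − s_k) − t_k = 0

valid; difference matches t_k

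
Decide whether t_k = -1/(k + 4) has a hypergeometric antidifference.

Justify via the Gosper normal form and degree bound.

r(k) = (k + 4)/(k + 5) after simplifying.
Factor: A=k + 4; B=k + 5; C=1.
Set up (k + 4)·f(k+1) − (k + 4)·f(k) − (1) = 0.
Degrees (1,1,0) ⇒ d ≤ 0.
Write f(k) = c0. Then LHS − RHS = -1, requiring -1 = 0: contradictory. No certificate.

No — key equation has no polynomial f.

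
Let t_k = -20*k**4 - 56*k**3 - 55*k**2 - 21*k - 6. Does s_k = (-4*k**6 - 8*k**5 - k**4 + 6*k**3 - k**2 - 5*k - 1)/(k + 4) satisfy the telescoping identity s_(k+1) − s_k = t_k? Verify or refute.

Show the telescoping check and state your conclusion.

s_(k+1) = (-4*k**6 - 32*k**5 - 101*k**4 - 158*k**3 - 129*k**2 - 57*k - 14)/(k + 5)
s_(k+1) − s_k = (-20*k**6 - 188*k**5 - 563*k**4 - 790*k**3 - 563*k**2 - 216*k - 51)/(k**2 + 9*k + 20)
(s_(k+1) − s_k) − t_k = 3*(16*k**5 + 132*k**4 + 282*k**3 + 244*k**2 + 86*k + 23)/(k**2 + 9*k + 20)

Invalid: residual 3*(16*k**5 + 132*k**4 + 282*k**3 + 244*k**2 + 86*k + 23)/(k**2 + 9*k + 20) ≠ 0.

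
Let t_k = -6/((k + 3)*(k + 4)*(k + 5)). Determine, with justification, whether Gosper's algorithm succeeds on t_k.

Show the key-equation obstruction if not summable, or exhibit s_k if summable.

Yes. s_k = k*(-k - 7)/(4*(k + 3)*(k + 4)).

Compute t_(k+1)/t_k: get (k + 3)/(k + 6).
So A=k + 3 and B=k + 6, with C=1.
f must satisfy (k + 3)·f(k+1) − (k + 5)·f(k) = 1.
deg f ≤ 2 (via 1,1,0).
A polynomial solution: f(k) = k*(k + 7)/24.
Then R = B(k−1)f/C = k*(k + 5)*(k + 7)/24, so s_k = R(k)·t_k = k*(-k - 7)/(4*(k + 3)*(k + 4)).
Verify: -6/(k**3 + 12*k**2 + 47*k + 60) matches t_k.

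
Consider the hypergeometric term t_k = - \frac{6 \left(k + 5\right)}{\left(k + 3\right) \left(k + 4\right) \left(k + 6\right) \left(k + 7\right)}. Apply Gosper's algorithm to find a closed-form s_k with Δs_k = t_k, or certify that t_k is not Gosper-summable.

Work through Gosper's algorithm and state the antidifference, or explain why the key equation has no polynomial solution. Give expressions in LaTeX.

s_k = \frac{k \left(- k - 9\right)}{6 \left(k^{2} + 9 k + 18\right)}

t_(k+1)/t_k = (k + 3)*(k + 6)**2/((k + 5)**2*(k + 8)).
Take A(k)=k + 3, B(k)=k + 8, C(k)=k**2 + 10*k + 25.
Set up (k + 3)·f(k+1) − (k + 7)·f(k) − (k**2 + 10*k + 25) = 0.
From deg A=1, deg B=1, deg C=2: d=4.
Match coefficients ⇒ f(k) = k*(k + 4)*(k + 5)*(k + 9)/36.
R(k) = B(k−1)·f(k)/C(k) = k*(k + 4)*(k + 7)*(k + 9)/(36*(k + 5)); s_k = R·t_k = k*(-k - 9)/(6*(k**2 + 9*k + 18)).
Check: Δs_k = 6*(-k - 5)/(k**4 + 20*k**3 + 145*k**2 + 450*k + 504). ✓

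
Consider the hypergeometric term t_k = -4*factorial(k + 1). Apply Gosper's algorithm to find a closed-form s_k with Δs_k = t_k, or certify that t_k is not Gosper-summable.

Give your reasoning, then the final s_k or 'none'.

none — t_k is not Gosper-summable

r(k) = k + 2 after simplifying.
Take A(k)=k + 2, B(k)=1, C(k)=1.
Key eq: (k + 2)·f(k+1) = (1)·f(k) + (1).
Degrees (1,0,0) ⇒ d ≤ -1.
d = -1 < 0 ⇒ no nonzero polynomial f; not summable.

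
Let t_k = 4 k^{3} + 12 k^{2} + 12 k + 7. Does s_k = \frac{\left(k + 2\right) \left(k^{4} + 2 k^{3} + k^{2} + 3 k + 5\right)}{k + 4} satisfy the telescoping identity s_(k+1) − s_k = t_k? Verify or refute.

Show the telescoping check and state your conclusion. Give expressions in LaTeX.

s_(k+1) = (k**5 + 9*k**4 + 31*k**3 + 54*k**2 + 57*k + 36)/(k + 5)
s_(k+1) − s_k = (4*k**5 + 42*k**4 + 148*k**3 + 237*k**2 + 199*k + 94)/(k**2 + 9*k + 20)
(s_(k+1) − s_k) − t_k = 2*(-3*k**4 - 26*k**3 - 59*k**2 - 52*k - 23)/(k**2 + 9*k + 20)

Invalid: residual \frac{2 \left(- 3 k^{4} - 26 k^{3} - 59 k^{2} - 52 k - 23\right)}{k^{2} + 9 k + 20} ≠ 0.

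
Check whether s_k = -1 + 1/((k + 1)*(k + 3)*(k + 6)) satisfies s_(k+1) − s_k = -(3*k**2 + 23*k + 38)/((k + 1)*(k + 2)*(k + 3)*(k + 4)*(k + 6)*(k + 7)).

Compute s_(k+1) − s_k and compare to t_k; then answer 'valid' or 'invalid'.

Valid: the claim telescopes to t_k.

s_(k+1) = -1 + 1/((k + 2)*(k + 4)*(k + 7))
s_(k+1) − s_k = 1/((k + 2)*(k + 4)*(k + 7)) - 1/((k + 1)*(k + 3)*(k + 6))
(s_(k+1) − s_k) − t_k = 0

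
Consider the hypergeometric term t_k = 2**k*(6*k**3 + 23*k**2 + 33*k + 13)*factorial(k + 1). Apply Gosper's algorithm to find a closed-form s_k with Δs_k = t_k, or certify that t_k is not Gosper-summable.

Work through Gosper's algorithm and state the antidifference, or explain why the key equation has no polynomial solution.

Compute t_(k+1)/t_k: get 2*(6*k**4 + 53*k**3 + 179*k**2 + 269*k + 150)/(6*k**3 + 23*k**2 + 33*k + 13).
Gosper form: A/B · C(k+1)/C(k) with A=2*k + 4, B=1, C=k**3 + 23*k**2/6 + 11*k/2 + 13/6.
Need (2*k + 4)·f(k+1) − (1)·f(k) = k**3 + 23*k**2/6 + 11*k/2 + 13/6.
Bound: deg f ≤ 2.
Match coefficients ⇒ f(k) = (3*k**2 + k - 1)/6.
Then R = B(k−1)f/C = (3*k**2 + k - 1)/(6*k**3 + 23*k**2 + 33*k + 13), so s_k = R(k)·t_k = 2**k*(3*k**2 + k - 1)*factorial(k + 1).
Verify: 2**k*(6*k**3 + 23*k**2 + 33*k + 13)*factorial(k + 1) matches t_k.

s_k = 2**k*(3*k**2 + k - 1)*factorial(k + 1)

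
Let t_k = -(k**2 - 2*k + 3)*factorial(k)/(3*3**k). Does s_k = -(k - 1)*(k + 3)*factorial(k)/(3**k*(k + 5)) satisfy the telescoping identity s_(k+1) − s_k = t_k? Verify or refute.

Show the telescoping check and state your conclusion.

s_(k+1) = -k*(k + 4)*factorial(k + 1)/(3*3**k*(k + 6))
s_(k+1) − s_k = -(k**4 + 7*k**3 + 5*k**2 - 7*k + 54)*factorial(k)/(3*3**k*(k + 5)*(k + 6))
(s_(k+1) − s_k) − t_k = 2*(k**3 + 3*k**2 - 10*k + 18)*factorial(k)/(3*3**k*(k + 5)*(k + 6))

Invalid: residual 2*(k**3 + 3*k**2 - 10*k + 18)*factorial(k)/(3*3**k*(k + 5)*(k + 6)) ≠ 0.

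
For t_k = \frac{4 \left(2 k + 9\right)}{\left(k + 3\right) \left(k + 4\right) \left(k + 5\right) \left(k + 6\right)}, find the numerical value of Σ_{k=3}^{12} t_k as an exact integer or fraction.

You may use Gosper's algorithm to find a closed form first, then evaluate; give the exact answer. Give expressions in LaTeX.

Σ = 5/72

The ratio is (k + 3)*(2*k + 11)/((k + 7)*(2*k + 9)).
A = k + 3, B = k + 7, C = k + 9/2.
Need (k + 3)·f(k+1) − (k + 6)·f(k) = k + 9/2.
From deg A=1, deg B=1, deg C=1: d=3.
Solving with deg f ≤ 3: f(k) = k*(k + 4)*(k + 8)/30.
R(k) = B(k−1)·f(k)/C(k) = k*(k + 4)*(k + 6)*(k + 8)/(15*(2*k + 9)); s_k = R·t_k = 4*k*(k + 8)/(15*(k**2 + 8*k + 15)).
Verify: 4*(2*k + 9)/(k**4 + 18*k**3 + 119*k**2 + 342*k + 360) matches t_k.
Sum = s_(13) − s_(3); s_(13) = 91/360, s_(3) = 11/60 ⇒ 5/72.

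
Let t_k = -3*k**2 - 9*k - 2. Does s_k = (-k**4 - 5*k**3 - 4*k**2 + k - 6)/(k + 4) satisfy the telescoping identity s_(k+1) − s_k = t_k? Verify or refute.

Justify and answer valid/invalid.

Invalid: residual 2*(2*k**3 + 18*k**2 + 40*k + 5)/(k**2 + 9*k + 20) ≠ 0.

s_(k+1) = (-k**4 - 9*k**3 - 25*k**2 - 26*k - 15)/(k + 5)
s_(k+1) − s_k = (-3*k**4 - 32*k**3 - 107*k**2 - 118*k - 30)/(k**2 + 9*k + 20)
(s_(k+1) − s_k) − t_k = 2*(2*k**3 + 18*k**2 + 40*k + 5)/(k**2 + 9*k + 20)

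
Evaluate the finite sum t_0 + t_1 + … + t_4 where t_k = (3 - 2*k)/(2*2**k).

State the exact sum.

r(k) = (2*k - 1)/(2*(2*k - 3)) after simplifying.
Take A(k)=1/2, B(k)=1, C(k)=k - 3/2.
Solve (1/2)·f(k+1) − (1)·f(k) = k - 3/2.
Degrees (0,0,1) ⇒ d ≤ 1.
Solving with deg f ≤ 1: f(k) = 1 - 2*k.
Certificate R = B(k−1)f/C = -2*(2*k - 1)/(2*k - 3) gives s_k = (2*k - 1)/2**k.
Δs = (3 - 2*k)/(2*2**k), as required.
Evaluate s at k=5 and k=0: 9/32 and -1; difference 41/32.

Σ = 41/32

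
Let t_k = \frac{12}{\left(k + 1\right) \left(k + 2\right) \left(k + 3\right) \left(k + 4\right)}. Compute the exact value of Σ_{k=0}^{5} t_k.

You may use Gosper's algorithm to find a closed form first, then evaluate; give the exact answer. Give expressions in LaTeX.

Σ = 83/126

t_(k+1)/t_k = (k + 1)/(k + 5).
So A=k + 1 and B=k + 5, with C=1.
Solve (k + 1)·f(k+1) − (k + 4)·f(k) = 1.
d = 3 from the (1,1,0) case.
A polynomial solution: f(k) = k*(k**2 + 6*k + 11)/18.
Then R = B(k−1)f/C = k*(k + 4)*(k**2 + 6*k + 11)/18, so s_k = R(k)·t_k = 2*k*(k**2 + 6*k + 11)/(3*(k + 1)*(k + 2)*(k + 3)).
s_(k+1) − s_k = 12/(k**4 + 10*k**3 + 35*k**2 + 50*k + 24) = t_k.
Evaluate s at k=6 and k=0: 83/126 and 0; difference 83/126.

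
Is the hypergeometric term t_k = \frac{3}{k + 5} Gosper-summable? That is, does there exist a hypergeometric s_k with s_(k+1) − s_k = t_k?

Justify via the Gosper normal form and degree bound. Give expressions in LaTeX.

Ratio r(k) = (k + 5)/(k + 6).
Take A(k)=k + 5, B(k)=k + 6, C(k)=1.
f must satisfy (k + 5)·f(k+1) − (k + 5)·f(k) = 1.
d = 0 from the (1,1,0) case.
Generic f = c0 gives residual -1; -1 = 0 cannot hold, so t_k is not Gosper-summable.

No — t_k has no hypergeometric antidifference.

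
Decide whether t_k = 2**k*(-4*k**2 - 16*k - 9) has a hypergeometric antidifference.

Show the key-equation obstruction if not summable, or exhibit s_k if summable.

Ratio r(k) = 2*(4*k**2 + 24*k + 29)/(4*k**2 + 16*k + 9).
Normal form (A,B,C) = (2, 1, k**2 + 4*k + 9/4).
f must satisfy (2)·f(k+1) − (1)·f(k) = k**2 + 4*k + 9/4.
deg f ≤ 2 (via 0,0,2).
Solving with deg f ≤ 2: f(k) = (4*k**2 + 1)/4.
So s_k = (B(k−1)f/C)·t_k = ((4*k**2 + 1)/(4*k**2 + 16*k + 9))·t_k = 2**k*(-4*k**2 - 1).
Check: Δs_k = 2**k*(-4*k**2 - 16*k - 9). ✓

Yes. s_k = 2**k*(-4*k**2 - 1).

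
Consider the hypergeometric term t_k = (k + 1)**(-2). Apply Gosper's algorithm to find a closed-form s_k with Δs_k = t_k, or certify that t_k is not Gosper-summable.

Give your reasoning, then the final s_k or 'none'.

not Gosper-summable; s_k does not exist

Compute t_(k+1)/t_k: get (k + 1)**2/(k + 2)**2.
Take A(k)=k**2 + 2*k + 1, B(k)=k**2 + 4*k + 4, C(k)=1.
Set up (k**2 + 2*k + 1)·f(k+1) − (k**2 + 2*k + 1)·f(k) − (1) = 0.
deg f ≤ 0 (via 2,2,0).
Generic f = c0 gives residual -1; -1 = 0 cannot hold, so t_k is not Gosper-summable.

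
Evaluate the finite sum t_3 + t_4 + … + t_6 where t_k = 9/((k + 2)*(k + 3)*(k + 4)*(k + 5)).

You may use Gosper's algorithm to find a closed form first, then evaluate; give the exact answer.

Step 1: r(k) = (k + 2)/(k + 6).
Factor: A=k + 2; B=k + 6; C=1.
Set up (k + 2)·f(k+1) − (k + 5)·f(k) − (1) = 0.
Bound: deg f ≤ 3.
Match coefficients ⇒ f(k) = k*(k**2 + 9*k + 26)/72.
Then R = B(k−1)f/C = k*(k + 5)*(k**2 + 9*k + 26)/72, so s_k = R(k)·t_k = k*(k**2 + 9*k + 26)/(8*(k + 2)*(k + 3)*(k + 4)).
Δs = 9/(k**4 + 14*k**3 + 71*k**2 + 154*k + 120), as required.
Telescoping: Σ = s_(7) − s_(3) = 161/1320 − (31/280) = 13/1155.

Σ = 13/1155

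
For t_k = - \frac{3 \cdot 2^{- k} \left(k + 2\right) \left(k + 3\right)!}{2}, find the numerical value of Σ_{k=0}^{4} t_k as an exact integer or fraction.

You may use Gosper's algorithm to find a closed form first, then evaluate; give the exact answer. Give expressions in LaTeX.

The ratio is (k + 3)*(k + 4)/(2*(k + 2)).
Normal form (A,B,C) = (k/2 + 2, 1, k + 2).
f must satisfy (k/2 + 2)·f(k+1) − (1)·f(k) = k + 2.
Bound: deg f ≤ 0.
Solving with deg f ≤ 0: f(k) = 2.
So s_k = (B(k−1)f/C)·t_k = (2/(k + 2))·t_k = -3*factorial(k + 3)/2**k.
Verify: -3*(k + 2)*factorial(k + 3)/(2*2**k) matches t_k.
Telescoping: Σ = s_(5) − s_(0) = -3780 − (-18) = -3762.

Σ = -3762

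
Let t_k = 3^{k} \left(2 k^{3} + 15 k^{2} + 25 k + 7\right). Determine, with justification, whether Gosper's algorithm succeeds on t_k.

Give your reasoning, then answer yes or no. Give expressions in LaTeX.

The ratio is 3*(2*k**3 + 21*k**2 + 61*k + 49)/(2*k**3 + 15*k**2 + 25*k + 7).
So A=3 and B=1, with C=k**3 + 15*k**2/2 + 25*k/2 + 7/2.
f must satisfy (3)·f(k+1) − (1)·f(k) = k**3 + 15*k**2/2 + 25*k/2 + 7/2.
d = 3 from the (0,0,3) case.
Coefficient equations give f(k) = (k**3 + 3*k**2 - k - 1)/2.
Get s_k = R·t_k = 3**k*(k**3 + 3*k**2 - k - 1) with R(k) = B(k−1)f(k)/C(k) = (k**3 + 3*k**2 - k - 1)/(2*k**3 + 15*k**2 + 25*k + 7).
Verify: 3**k*(2*k**3 + 15*k**2 + 25*k + 7) matches t_k.

Yes. s_k = 3^{k} \left(k^{3} + 3 k^{2} - k - 1\right).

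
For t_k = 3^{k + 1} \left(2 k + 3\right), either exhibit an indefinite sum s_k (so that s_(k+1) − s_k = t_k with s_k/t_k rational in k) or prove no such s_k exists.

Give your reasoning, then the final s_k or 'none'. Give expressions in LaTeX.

s_k = 3^{k + 1} k

Ratio r(k) = 3*(2*k + 5)/(2*k + 3).
Gosper form: A/B · C(k+1)/C(k) with A=3, B=1, C=k + 3/2.
Need (3)·f(k+1) − (1)·f(k) = k + 3/2.
d = 1 from the (0,0,1) case.
A polynomial solution: f(k) = k/2.
R(k) = B(k−1)·f(k)/C(k) = k/(2*k + 3); s_k = R·t_k = 3**(k + 1)*k.
Check: Δs_k = 3**(k + 1)*(2*k + 3). ✓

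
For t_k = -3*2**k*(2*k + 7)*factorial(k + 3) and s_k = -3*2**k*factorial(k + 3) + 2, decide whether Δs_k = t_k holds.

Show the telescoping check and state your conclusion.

Valid: the claim telescopes to t_k.

s_(k+1) = -3*2**(k + 1)*factorial(k + 4) + 2
s_(k+1) − s_k = -3*2**k*(2*k + 7)*factorial(k + 3)
(s_(k+1) − s_k) − t_k = 0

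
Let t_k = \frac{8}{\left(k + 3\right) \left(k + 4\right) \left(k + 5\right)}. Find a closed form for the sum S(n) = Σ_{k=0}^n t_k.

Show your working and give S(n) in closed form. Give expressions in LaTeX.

Ratio r(k) = (k + 3)/(k + 6).
Factor: A=k + 3; B=k + 6; C=1.
Key eq: (k + 3)·f(k+1) = (k + 5)·f(k) + (1).
Degrees (1,1,0) ⇒ d ≤ 2.
Match coefficients ⇒ f(k) = k*(k + 7)/24.
Get s_k = R·t_k = k*(k + 7)/(3*(k + 3)*(k + 4)) with R(k) = B(k−1)f(k)/C(k) = k*(k + 5)*(k + 7)/24.
Verify: 8/(k**3 + 12*k**2 + 47*k + 60) matches t_k.
Σ_(k=0)^n t_k = s_(n+1) − s_(0) = ((n**2 + 9*n + 8)/(3*(n**2 + 9*n + 20))) − (0), i.e. (n**2 + 9*n + 8)/(3*(n**2 + 9*n + 20)).

S(n) = \frac{n^{2} + 9 n + 8}{3 \left(n^{2} + 9 n + 20\right)}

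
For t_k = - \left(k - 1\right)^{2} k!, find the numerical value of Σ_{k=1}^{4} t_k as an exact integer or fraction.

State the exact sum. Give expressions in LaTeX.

Σ = -242

The ratio is k**2*(k + 1)/(k - 1)**2.
So A=k + 1 and B=1, with C=k**2 - 2*k + 1.
Key eq: (k + 1)·f(k+1) = (1)·f(k) + (k**2 - 2*k + 1).
From deg A=1, deg B=0, deg C=2: d=1.
Match coefficients ⇒ f(k) = k - 3.
Get s_k = R·t_k = -(k - 3)*factorial(k) with R(k) = B(k−1)f(k)/C(k) = (k - 3)/(k - 1)**2.
Δs = -(k - 1)**2*factorial(k), as required.
Telescoping: Σ = s_(5) − s_(1) = -240 − (2) = -242.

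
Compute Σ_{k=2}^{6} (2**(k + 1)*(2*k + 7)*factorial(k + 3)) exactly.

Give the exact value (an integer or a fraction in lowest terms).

Ratio r(k) = 2*(k + 4)*(2*k + 9)/(2*k + 7).
Take A(k)=2*k + 8, B(k)=1, C(k)=k + 7/2.
Key eq: (2*k + 8)·f(k+1) = (1)·f(k) + (k + 7/2).
Bound: deg f ≤ 0.
Solve for f: f(k) = 1/2 (degree 0 ≤ 0).
R(k) = B(k−1)·f(k)/C(k) = 1/(2*k + 7); s_k = R·t_k = 2**(k + 1)*factorial(k + 3).
Check: Δs_k = 2**(k + 1)*(2*k + 7)*factorial(k + 3). ✓
Telescoping: Σ = s_(7) − s_(2) = 928972800 − (960) = 928971840.

Σ = 928971840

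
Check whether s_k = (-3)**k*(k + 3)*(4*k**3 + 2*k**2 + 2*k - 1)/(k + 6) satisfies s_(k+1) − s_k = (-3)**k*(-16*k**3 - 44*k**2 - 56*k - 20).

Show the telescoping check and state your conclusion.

s_(k+1) = (-3)**(k + 1)*(4*k**4 + 30*k**3 + 74*k**2 + 79*k + 28)/(k + 7)
s_(k+1) − s_k = (-3)**k*(-16*k**5 - 204*k**4 - 868*k**3 - 1630*k**2 - 1538*k - 483)/(k**2 + 13*k + 42)
(s_(k+1) − s_k) − t_k = 3*(-3)**k*(16*k**4 + 144*k**3 + 322*k**2 + 358*k + 119)/(k**2 + 13*k + 42)

Invalid: residual 3*(-3)**k*(16*k**4 + 144*k**3 + 322*k**2 + 358*k + 119)/(k**2 + 13*k + 42) ≠ 0.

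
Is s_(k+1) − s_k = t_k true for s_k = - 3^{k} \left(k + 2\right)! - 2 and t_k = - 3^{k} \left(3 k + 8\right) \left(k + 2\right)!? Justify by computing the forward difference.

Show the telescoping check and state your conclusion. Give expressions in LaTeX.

s_(k+1) = -3**(k + 1)*factorial(k + 3) - 2
s_(k+1) − s_k = -3**k*(3*k + 8)*factorial(k + 2)
(s_(k+1) − s_k) − t_k = 0

Valid — Δs_k = t_k.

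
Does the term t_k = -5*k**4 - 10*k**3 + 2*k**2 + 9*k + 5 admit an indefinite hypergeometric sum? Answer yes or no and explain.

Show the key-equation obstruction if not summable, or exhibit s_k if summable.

Yes. s_k = k*(-k**4 + 4*k**2 + k + 1).

Step 1: r(k) = (5*k**4 + 30*k**3 + 58*k**2 + 37*k - 1)/(5*k**4 + 10*k**3 - 2*k**2 - 9*k - 5).
So A=1 and B=1, with C=k**4 + 2*k**3 - 2*k**2/5 - 9*k/5 - 1.
Solve (1)·f(k+1) − (1)·f(k) = k**4 + 2*k**3 - 2*k**2/5 - 9*k/5 - 1.
d = 5 from the (0,0,4) case.
Solving with deg f ≤ 5: f(k) = k*(k**4 - 4*k**2 - k - 1)/5.
Certificate R = B(k−1)f/C = k*(k**4 - 4*k**2 - k - 1)/(5*k**4 + 10*k**3 - 2*k**2 - 9*k - 5) gives s_k = k*(-k**4 + 4*k**2 + k + 1).
Verify: -5*k**4 - 10*k**3 + 2*k**2 + 9*k + 5 matches t_k.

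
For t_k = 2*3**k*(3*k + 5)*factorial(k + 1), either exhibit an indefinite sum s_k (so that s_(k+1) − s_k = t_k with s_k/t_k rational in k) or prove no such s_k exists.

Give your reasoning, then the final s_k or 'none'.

s_k = 2*3**k*factorial(k + 1)

t_(k+1)/t_k = 3*(k + 2)*(3*k + 8)/(3*k + 5).
A = 3*k + 6, B = 1, C = k + 5/3.
Set up (3*k + 6)·f(k+1) − (1)·f(k) − (k + 5/3) = 0.
From deg A=1, deg B=0, deg C=1: d=0.
Solve for f: f(k) = 1/3 (degree 0 ≤ 0).
So s_k = (B(k−1)f/C)·t_k = (1/(3*k + 5))·t_k = 2*3**k*factorial(k + 1).
Δs = 2*3**k*(3*k + 5)*factorial(k + 1), as required.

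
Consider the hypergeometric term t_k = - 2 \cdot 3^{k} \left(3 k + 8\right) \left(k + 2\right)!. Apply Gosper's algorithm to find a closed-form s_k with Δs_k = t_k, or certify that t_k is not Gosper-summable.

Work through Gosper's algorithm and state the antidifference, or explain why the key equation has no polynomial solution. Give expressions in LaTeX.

Compute t_(k+1)/t_k: get 3*(k + 3)*(3*k + 11)/(3*k + 8).
A = 3*k + 9, B = 1, C = k + 8/3.
Key eq: (3*k + 9)·f(k+1) = (1)·f(k) + (k + 8/3).
d = 0 from the (1,0,1) case.
Solve for f: f(k) = 1/3 (degree 0 ≤ 0).
R(k) = B(k−1)·f(k)/C(k) = 1/(3*k + 8); s_k = R·t_k = -2*3**k*factorial(k + 2).
s_(k+1) − s_k = -2*3**k*(3*k + 8)*factorial(k + 2) = t_k.

s_k = - 2 \cdot 3^{k} \left(k + 2\right)!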